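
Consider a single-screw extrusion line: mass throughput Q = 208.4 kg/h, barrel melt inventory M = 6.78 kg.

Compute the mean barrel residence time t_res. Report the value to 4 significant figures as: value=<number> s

value=117.1 s

Q_s = Q / 3600 = 208.4 / 3600 = 0.0578889 kg/s
t_res = M / Q_s = 6.78 / 0.0578889 = 117.121 s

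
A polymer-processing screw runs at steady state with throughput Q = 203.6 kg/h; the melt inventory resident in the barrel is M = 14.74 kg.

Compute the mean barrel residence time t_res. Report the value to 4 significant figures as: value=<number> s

value=260.6 s

Throughput in SI: Q_s = 203.6 kg/h ÷ 3600 s/h = 0.0565556 kg/s
t_res = M / Q_s = 14.74 / 0.0565556 = 260.629 s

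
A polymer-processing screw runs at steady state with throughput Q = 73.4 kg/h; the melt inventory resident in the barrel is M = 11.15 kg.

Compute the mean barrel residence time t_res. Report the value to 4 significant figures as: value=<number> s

Q_s = Q / 3600 = 73.4 / 3600 = 0.0203889 kg/s
t_res = M / Q_s = 11.15 / 0.0203889 = 546.866 s

value=546.9 s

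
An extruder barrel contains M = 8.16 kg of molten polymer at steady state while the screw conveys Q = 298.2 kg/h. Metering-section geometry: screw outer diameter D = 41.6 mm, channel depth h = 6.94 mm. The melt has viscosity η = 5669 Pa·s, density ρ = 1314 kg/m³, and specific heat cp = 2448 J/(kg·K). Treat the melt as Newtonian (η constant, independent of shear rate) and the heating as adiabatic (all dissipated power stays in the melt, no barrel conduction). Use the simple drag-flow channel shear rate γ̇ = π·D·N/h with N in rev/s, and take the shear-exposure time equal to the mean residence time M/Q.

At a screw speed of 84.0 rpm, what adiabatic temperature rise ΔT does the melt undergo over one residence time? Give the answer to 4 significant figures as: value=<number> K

Throughput in SI: Q_s = 298.2 kg/h ÷ 3600 s/h = 0.0828333 kg/s
Mean residence time: t_res = M/Q_s = 8.16 kg / 0.0828333 kg/s = 98.5111 s
Geometry in metres: D = 41.6 mm → 0.0416 m, h = 6.94 mm → 0.00694 m; screw speed N = 84.0 rpm = 1.4 rev/s
γ̇ = π·D·N / h = π · 0.0416 · 1.4 / 0.00694 = 26.364 s⁻¹
ΔT = η·γ̇²·t_res / (ρ·cp) = 5669 · (26.364)² · 98.5111 / (1314 · 2448) = 120.672 K

value=120.7 K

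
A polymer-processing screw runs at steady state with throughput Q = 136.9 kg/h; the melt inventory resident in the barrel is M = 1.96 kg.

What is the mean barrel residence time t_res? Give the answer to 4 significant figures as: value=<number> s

value=51.54 s

Q_s = Q / 3600 = 136.9 / 3600 = 0.0380278 kg/s
Mean residence time: t_res = M/Q_s = 1.96 kg / 0.0380278 kg/s = 51.5413 s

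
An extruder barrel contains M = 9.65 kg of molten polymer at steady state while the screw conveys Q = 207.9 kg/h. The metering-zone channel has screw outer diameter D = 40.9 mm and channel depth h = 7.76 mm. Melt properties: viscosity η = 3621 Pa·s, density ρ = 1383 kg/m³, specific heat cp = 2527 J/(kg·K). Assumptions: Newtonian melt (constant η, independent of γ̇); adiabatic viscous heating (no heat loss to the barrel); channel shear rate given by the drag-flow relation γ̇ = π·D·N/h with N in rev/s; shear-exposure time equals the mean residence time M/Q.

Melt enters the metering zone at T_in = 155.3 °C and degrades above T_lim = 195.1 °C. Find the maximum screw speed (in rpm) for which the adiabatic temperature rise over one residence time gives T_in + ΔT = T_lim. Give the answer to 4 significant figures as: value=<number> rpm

value=54.94 rpm

Convert throughput: Q = 207.9 kg/h = 207.9/3600 = 0.05775 kg/s
t_res = M / Q_s = 9.65 ÷ 0.05775 = 167.1 s
Geometry in SI: D = 40.9 mm → 0.0409 m, h = 7.76 mm → 0.00776 m
Allowable rise: ΔT_a = T_lim − T_in = 195.1 − 155.3 = 39.8 K
γ̇_max² = ΔT_a·ρ·cp / (η·t_res) = [39.8 × 1383 × 2527] / [3621 × 167.1] = 229.883 s⁻²
Take the square root: γ̇_max = √(229.883) = 15.1619 s⁻¹
N_max = γ̇_max·h / (π·D) = 15.1619 · 0.00776 / (π · 0.0409) = 0.915676 rev/s = 54.9406 rpm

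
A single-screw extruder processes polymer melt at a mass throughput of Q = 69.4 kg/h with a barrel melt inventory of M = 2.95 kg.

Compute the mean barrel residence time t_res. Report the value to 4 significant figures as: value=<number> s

Q_s = Q / 3600 = 69.4 / 3600 = 0.0192778 kg/s
Mean residence time: t_res = M/Q_s = 2.95 kg / 0.0192778 kg/s = 153.026 s

value=153.0 s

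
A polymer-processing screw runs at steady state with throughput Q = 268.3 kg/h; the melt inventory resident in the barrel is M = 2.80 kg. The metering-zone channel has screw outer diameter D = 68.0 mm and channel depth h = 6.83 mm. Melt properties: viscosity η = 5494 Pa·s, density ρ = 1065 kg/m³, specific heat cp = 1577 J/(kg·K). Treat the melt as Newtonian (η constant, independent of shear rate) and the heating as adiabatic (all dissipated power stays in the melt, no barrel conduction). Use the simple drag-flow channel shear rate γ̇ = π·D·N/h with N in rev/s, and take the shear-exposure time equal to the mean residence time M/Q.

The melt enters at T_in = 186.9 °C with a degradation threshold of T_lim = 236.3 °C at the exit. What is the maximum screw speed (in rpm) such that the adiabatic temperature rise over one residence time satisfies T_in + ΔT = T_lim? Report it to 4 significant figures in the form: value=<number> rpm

value=38.46 rpm

Convert throughput: Q = 268.3 kg/h = 268.3/3600 = 0.0745278 kg/s
t_res = M / Q_s = 2.80 ÷ 0.0745278 = 37.5699 s
Convert to metres: D = 0.068 m, h = 0.00683 m
ΔT_a = T_lim − T_in = 236.3 °C − 186.9 °C = 49.4 K
γ̇_max² = ΔT_a·ρ·cp/(η·t_res) = 49.4·1065·1577/(5494·37.5699) = 401.957 s⁻²
γ̇_max = √401.957 = 20.0489 s⁻¹
N_max = γ̇_max h / (πD) = 20.0489·0.00683/(π·0.068) = 0.640991 rev/s → ×60 = 38.4594 rpm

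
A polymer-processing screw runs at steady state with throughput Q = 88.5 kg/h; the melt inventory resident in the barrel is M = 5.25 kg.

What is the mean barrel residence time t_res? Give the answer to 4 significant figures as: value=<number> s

value=213.6 s

Convert throughput: Q = 88.5 kg/h = 88.5/3600 = 0.0245833 kg/s
t_res = M / Q_s = 5.25 / 0.0245833 = 213.559 s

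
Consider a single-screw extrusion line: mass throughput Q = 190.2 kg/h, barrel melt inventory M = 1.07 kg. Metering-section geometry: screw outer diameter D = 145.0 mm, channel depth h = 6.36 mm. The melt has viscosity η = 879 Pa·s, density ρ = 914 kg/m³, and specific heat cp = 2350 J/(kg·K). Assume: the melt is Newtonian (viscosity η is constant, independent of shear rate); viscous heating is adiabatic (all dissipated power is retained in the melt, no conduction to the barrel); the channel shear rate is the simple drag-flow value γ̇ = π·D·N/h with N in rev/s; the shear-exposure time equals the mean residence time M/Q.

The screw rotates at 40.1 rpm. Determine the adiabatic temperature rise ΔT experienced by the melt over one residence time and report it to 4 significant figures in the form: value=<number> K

Q_s = Q / 3600 = 190.2 / 3600 = 0.0528333 kg/s
t_res = M / Q_s = 1.07 ÷ 0.0528333 = 20.2524 s
Convert to SI: D = 0.145 m, h = 0.00636 m, N = 40.1/60 = 0.668333 rev/s
γ̇ = π·D·N / h = π · 0.145 · 0.668333 / 0.00636 = 47.8689 s⁻¹
ΔT = η·γ̇²·t_res/(ρ·cp) = [879 × 47.8689² × 20.2524] / [914 × 2350] = 18.9915 K

value=18.99 K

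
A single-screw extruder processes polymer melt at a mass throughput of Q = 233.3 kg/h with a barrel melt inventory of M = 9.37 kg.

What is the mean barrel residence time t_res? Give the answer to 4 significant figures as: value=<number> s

Q_s = Q / 3600 = 233.3 / 3600 = 0.0648056 kg/s
Mean residence time: t_res = M/Q_s = 9.37 kg / 0.0648056 kg/s = 144.586 s

value=144.6 s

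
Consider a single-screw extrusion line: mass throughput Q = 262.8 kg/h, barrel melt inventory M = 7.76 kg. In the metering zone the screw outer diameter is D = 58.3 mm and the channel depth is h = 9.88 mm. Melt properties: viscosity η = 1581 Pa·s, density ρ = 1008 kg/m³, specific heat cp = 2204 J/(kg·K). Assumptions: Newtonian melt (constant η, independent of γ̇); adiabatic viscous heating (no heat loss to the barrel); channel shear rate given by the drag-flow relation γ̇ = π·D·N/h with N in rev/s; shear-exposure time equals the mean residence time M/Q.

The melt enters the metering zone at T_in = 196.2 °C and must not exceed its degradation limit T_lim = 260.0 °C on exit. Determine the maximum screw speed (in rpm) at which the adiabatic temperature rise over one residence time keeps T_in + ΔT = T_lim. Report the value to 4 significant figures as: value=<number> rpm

Convert throughput: Q = 262.8 kg/h = 262.8/3600 = 0.073 kg/s
t_res = M / Q_s = 7.76 / 0.073 = 106.301 s
Convert to metres: D = 0.0583 m, h = 0.00988 m
Allowable rise: ΔT_a = T_lim − T_in = 260.0 − 196.2 = 63.8 K
γ̇_max² = ΔT_a·ρ·cp/(η·t_res) = 63.8·1008·2204/(1581·106.301) = 843.378 s⁻²
γ̇_max = √843.378 = 29.041 s⁻¹
Solve γ̇ = πDN/h for N: N_max = γ̇_max·h/(π·D) = 29.041 × 0.00988 / (π × 0.0583) = 1.56657 rev/s = 93.9941 rpm

value=93.99 rpm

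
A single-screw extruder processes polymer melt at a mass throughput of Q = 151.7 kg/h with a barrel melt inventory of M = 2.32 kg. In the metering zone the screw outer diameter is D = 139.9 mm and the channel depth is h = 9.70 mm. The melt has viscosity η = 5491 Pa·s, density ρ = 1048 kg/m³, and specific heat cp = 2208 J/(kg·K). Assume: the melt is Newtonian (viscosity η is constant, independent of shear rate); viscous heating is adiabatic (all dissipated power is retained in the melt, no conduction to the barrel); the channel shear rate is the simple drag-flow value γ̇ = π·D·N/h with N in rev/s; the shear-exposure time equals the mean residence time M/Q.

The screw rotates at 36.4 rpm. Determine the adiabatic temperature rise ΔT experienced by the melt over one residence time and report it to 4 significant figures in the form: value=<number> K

Q_s = Q / 3600 = 151.7 / 3600 = 0.0421389 kg/s
t_res = M / Q_s = 2.32 / 0.0421389 = 55.056 s
Geometry in metres: D = 139.9 mm → 0.1399 m, h = 9.70 mm → 0.0097 m; screw speed N = 36.4 rpm = 0.606667 rev/s
γ̇ = π D N / h = (π)(0.1399)(0.606667) / 0.0097 = 27.4882 s⁻¹
ΔT = η·γ̇²·t_res / (ρ·cp) = 5491 · (27.4882)² · 55.056 / (1048 · 2208) = 98.7161 K

value=98.72 K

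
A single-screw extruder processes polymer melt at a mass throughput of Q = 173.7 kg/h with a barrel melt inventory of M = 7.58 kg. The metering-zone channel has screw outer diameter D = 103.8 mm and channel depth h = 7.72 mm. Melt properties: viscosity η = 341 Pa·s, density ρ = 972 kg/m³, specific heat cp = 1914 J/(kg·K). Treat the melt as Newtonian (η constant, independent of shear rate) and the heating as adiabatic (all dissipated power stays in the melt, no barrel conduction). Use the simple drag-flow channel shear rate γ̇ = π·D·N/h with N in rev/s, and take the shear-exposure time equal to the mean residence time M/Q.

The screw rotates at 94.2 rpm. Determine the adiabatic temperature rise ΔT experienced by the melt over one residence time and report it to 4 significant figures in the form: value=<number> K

Convert throughput: Q = 173.7 kg/h = 173.7/3600 = 0.04825 kg/s
t_res = M / Q_s = 7.58 / 0.04825 = 157.098 s
Geometry in metres: D = 103.8 mm → 0.1038 m, h = 7.72 mm → 0.00772 m; screw speed N = 94.2 rpm = 1.57 rev/s
γ̇ = π D N / h = (π)(0.1038)(1.57) / 0.00772 = 66.3177 s⁻¹
Adiabatic rise: ΔT = η γ̇² t_res / (ρ cp) = 341·(66.3177)²·157.098 / (972·1914) = 126.642 K

value=126.6 K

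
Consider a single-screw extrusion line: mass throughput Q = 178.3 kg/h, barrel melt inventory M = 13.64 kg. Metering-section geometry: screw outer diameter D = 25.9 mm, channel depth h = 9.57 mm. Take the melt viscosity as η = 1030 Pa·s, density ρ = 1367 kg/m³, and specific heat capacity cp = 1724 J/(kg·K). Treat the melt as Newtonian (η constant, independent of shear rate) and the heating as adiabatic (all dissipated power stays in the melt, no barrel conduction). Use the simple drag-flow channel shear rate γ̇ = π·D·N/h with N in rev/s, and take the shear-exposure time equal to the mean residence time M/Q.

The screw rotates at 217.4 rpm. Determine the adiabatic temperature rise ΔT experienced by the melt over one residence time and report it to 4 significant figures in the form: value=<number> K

Convert throughput: Q = 178.3 kg/h = 178.3/3600 = 0.0495278 kg/s
t_res = M / Q_s = 13.64 ÷ 0.0495278 = 275.401 s
Geometry in metres: D = 25.9 mm → 0.0259 m, h = 9.57 mm → 0.00957 m; screw speed N = 217.4 rpm = 3.62333 rev/s
γ̇ = π D N / h = (π)(0.0259)(3.62333) / 0.00957 = 30.8068 s⁻¹
ΔT = η·γ̇²·t_res / (ρ·cp) = 1030 · (30.8068)² · 275.401 / (1367 · 1724) = 114.232 K

value=114.2 K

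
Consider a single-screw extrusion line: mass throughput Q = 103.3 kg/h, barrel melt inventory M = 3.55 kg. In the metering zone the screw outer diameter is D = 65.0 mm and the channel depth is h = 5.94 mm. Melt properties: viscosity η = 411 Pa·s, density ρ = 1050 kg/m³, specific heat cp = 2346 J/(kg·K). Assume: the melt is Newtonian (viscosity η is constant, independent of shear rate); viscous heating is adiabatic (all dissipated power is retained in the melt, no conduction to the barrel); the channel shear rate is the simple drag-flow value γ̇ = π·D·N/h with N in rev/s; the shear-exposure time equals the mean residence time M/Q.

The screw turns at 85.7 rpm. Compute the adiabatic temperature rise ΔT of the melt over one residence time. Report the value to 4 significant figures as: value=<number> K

Q_s = Q / 3600 = 103.3 / 3600 = 0.0286944 kg/s
t_res = M / Q_s = 3.55 ÷ 0.0286944 = 123.717 s
Geometry in metres: D = 65.0 mm → 0.065 m, h = 5.94 mm → 0.00594 m; screw speed N = 85.7 rpm = 1.42833 rev/s
Shear rate: γ̇ = πDN/h = π·0.065·1.42833/0.00594 = 49.1028 s⁻¹
ΔT = η·γ̇²·t_res / (ρ·cp) = 411 · (49.1028)² · 123.717 / (1050 · 2346) = 49.77 K

value=49.77 K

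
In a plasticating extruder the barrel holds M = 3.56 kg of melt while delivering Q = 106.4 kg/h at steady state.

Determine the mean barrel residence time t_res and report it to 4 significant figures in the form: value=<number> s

value=120.5 s

Q_s = Q / 3600 = 106.4 / 3600 = 0.0295556 kg/s
t_res = M / Q_s = 3.56 ÷ 0.0295556 = 120.451 s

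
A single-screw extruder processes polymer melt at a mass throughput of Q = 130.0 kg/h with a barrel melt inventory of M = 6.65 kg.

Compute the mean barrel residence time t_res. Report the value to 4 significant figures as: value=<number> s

value=184.2 s

Q_s = Q / 3600 = 130.0 / 3600 = 0.0361111 kg/s
t_res = M / Q_s = 6.65 / 0.0361111 = 184.154 s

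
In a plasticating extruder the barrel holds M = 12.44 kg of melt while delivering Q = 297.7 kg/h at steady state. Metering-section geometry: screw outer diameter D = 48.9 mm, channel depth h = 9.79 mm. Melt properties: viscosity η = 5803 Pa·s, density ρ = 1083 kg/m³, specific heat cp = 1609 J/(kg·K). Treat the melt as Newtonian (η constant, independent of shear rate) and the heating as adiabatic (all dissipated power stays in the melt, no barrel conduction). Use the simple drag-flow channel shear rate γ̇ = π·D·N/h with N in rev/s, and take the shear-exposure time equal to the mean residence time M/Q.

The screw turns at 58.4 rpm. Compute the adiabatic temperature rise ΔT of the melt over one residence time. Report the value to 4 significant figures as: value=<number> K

value=116.9 K

Q_s = Q / 3600 = 297.7 / 3600 = 0.0826944 kg/s
Mean residence time: t_res = M/Q_s = 12.44 kg / 0.0826944 kg/s = 150.433 s
Geometry in metres: D = 48.9 mm → 0.0489 m, h = 9.79 mm → 0.00979 m; screw speed N = 58.4 rpm = 0.973333 rev/s
γ̇ = π·D·N / h = π · 0.0489 · 0.973333 / 0.00979 = 15.2735 s⁻¹
ΔT = η·γ̇²·t_res / (ρ·cp) = 5803 · (15.2735)² · 150.433 / (1083 · 1609) = 116.866 K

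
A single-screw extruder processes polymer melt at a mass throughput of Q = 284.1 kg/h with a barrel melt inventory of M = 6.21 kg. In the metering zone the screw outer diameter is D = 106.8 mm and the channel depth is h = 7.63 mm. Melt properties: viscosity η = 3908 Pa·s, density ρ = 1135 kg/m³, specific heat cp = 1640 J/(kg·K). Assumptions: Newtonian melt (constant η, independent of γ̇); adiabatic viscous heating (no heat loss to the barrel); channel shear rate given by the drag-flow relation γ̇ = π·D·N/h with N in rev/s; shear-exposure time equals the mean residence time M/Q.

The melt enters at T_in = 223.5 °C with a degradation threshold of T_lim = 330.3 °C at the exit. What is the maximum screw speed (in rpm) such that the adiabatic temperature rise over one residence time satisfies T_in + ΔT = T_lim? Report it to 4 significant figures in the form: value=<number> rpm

Throughput in SI: Q_s = 284.1 kg/h ÷ 3600 s/h = 0.0789167 kg/s
t_res = M / Q_s = 6.21 ÷ 0.0789167 = 78.6906 s
Geometry in SI: D = 106.8 mm → 0.1068 m, h = 7.63 mm → 0.00763 m
Allowable rise: ΔT_a = T_lim − T_in = 330.3 − 223.5 = 106.8 K
Invert ΔT = ηγ̇²t_res/(ρcp) for γ̇: γ̇_max² = ΔT_a ρ cp / (η t_res) = 106.8·1135·1640 / (3908·78.6906) = 646.448 s⁻²
γ̇_max = sqrt(646.448) = 25.4253 s⁻¹
N_max = γ̇_max h / (πD) = 25.4253·0.00763/(π·0.1068) = 0.578189 rev/s → ×60 = 34.6914 rpm

value=34.69 rpm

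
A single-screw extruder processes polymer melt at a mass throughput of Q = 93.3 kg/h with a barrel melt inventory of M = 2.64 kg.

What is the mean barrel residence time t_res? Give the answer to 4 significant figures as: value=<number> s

Q_s = Q / 3600 = 93.3 / 3600 = 0.0259167 kg/s
Mean residence time: t_res = M/Q_s = 2.64 kg / 0.0259167 kg/s = 101.865 s

value=101.9 s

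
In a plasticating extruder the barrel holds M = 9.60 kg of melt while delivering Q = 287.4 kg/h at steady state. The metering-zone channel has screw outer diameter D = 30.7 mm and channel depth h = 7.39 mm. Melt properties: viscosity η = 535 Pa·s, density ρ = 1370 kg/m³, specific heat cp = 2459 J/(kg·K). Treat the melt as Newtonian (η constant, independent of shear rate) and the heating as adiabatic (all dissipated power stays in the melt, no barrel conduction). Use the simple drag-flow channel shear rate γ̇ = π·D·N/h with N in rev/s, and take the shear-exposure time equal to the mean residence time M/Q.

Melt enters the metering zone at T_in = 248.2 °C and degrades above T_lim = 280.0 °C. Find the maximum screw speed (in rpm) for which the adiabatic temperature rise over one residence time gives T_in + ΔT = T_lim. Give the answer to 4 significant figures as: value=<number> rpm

value=187.6 rpm

Throughput in SI: Q_s = 287.4 kg/h ÷ 3600 s/h = 0.0798333 kg/s
t_res = M / Q_s = 9.60 / 0.0798333 = 120.251 s
D = 30.7 mm = 0.0307 m;  h = 7.39 mm = 0.00739 m
ΔT_a = T_lim − T_in = 280.0 °C − 248.2 °C = 31.8 K
γ̇_max² = ΔT_a·ρ·cp/(η·t_res) = 31.8·1370·2459/(535·120.251) = 1665.2 s⁻²
γ̇_max = sqrt(1665.2) = 40.8068 s⁻¹
N_max = γ̇_max·h / (π·D) = 40.8068 · 0.00739 / (π · 0.0307) = 3.12672 rev/s = 187.603 rpm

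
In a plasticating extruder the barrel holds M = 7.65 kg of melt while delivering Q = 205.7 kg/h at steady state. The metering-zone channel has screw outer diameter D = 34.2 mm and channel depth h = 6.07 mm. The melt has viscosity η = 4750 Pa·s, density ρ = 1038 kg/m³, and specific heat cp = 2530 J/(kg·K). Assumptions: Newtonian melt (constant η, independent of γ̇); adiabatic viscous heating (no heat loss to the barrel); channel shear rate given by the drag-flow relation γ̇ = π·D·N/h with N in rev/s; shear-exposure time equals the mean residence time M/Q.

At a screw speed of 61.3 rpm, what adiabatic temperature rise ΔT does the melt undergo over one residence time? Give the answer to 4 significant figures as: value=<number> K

Convert throughput: Q = 205.7 kg/h = 205.7/3600 = 0.0571389 kg/s
t_res = M / Q_s = 7.65 ÷ 0.0571389 = 133.884 s
D = 34.2 mm = 0.0342 m;  h = 6.07 mm = 0.00607 m;  N = 61.3 rpm / 60 = 1.02167 rev/s
γ̇ = π D N / h = (π)(0.0342)(1.02167) / 0.00607 = 18.0841 s⁻¹
ΔT = η·γ̇²·t_res / (ρ·cp) = 4750 · (18.0841)² · 133.884 / (1038 · 2530) = 79.1951 K

value=79.20 K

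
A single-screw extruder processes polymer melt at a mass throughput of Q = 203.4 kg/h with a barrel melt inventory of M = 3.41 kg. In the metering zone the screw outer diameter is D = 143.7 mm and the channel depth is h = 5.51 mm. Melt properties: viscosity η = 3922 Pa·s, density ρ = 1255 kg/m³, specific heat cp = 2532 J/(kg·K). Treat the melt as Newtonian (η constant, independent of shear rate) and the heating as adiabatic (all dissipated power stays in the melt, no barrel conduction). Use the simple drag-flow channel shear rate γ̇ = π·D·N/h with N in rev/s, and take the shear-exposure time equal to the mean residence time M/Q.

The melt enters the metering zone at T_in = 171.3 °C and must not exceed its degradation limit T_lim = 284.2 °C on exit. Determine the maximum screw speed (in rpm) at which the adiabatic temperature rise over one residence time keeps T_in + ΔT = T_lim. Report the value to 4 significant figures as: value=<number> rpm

value=28.51 rpm

Throughput in SI: Q_s = 203.4 kg/h ÷ 3600 s/h = 0.0565 kg/s
Mean residence time: t_res = M/Q_s = 3.41 kg / 0.0565 kg/s = 60.354 s
D = 143.7 mm = 0.1437 m;  h = 5.51 mm = 0.00551 m
Allowable rise: ΔT_a = T_lim − T_in = 284.2 − 171.3 = 112.9 K
γ̇_max² = ΔT_a·ρ·cp / (η·t_res) = [112.9 × 1255 × 2532] / [3922 × 60.354] = 1515.61 s⁻²
γ̇_max = sqrt(1515.61) = 38.9309 s⁻¹
N_max = γ̇_max·h / (π·D) = 38.9309 · 0.00551 / (π · 0.1437) = 0.475159 rev/s = 28.5095 rpm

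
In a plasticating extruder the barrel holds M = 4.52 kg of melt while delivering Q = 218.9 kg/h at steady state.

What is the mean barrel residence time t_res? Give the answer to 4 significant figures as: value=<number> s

value=74.34 s

Throughput in SI: Q_s = 218.9 kg/h ÷ 3600 s/h = 0.0608056 kg/s
t_res = M / Q_s = 4.52 / 0.0608056 = 74.3353 s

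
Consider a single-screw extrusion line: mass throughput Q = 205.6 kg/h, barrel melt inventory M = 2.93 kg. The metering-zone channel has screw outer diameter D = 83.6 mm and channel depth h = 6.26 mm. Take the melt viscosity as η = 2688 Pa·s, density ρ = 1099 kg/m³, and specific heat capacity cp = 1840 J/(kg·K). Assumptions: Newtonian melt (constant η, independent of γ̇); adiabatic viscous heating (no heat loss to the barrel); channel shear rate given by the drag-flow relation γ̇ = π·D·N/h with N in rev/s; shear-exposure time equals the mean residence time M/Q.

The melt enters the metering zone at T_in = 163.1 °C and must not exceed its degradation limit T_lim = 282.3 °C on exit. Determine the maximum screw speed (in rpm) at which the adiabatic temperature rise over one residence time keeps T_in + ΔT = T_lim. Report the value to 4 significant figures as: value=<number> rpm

value=59.79 rpm

Throughput in SI: Q_s = 205.6 kg/h ÷ 3600 s/h = 0.0571111 kg/s
t_res = M / Q_s = 2.93 ÷ 0.0571111 = 51.3035 s
Convert to metres: D = 0.0836 m, h = 0.00626 m
ΔT_a = T_lim − T_in = 282.3 °C − 163.1 °C = 119.2 K
γ̇_max² = ΔT_a·ρ·cp/(η·t_res) = 119.2·1099·1840/(2688·51.3035) = 1747.9 s⁻²
γ̇_max = sqrt(1747.9) = 41.8078 s⁻¹
N_max = γ̇_max h / (πD) = 41.8078·0.00626/(π·0.0836) = 0.996497 rev/s → ×60 = 59.7898 rpm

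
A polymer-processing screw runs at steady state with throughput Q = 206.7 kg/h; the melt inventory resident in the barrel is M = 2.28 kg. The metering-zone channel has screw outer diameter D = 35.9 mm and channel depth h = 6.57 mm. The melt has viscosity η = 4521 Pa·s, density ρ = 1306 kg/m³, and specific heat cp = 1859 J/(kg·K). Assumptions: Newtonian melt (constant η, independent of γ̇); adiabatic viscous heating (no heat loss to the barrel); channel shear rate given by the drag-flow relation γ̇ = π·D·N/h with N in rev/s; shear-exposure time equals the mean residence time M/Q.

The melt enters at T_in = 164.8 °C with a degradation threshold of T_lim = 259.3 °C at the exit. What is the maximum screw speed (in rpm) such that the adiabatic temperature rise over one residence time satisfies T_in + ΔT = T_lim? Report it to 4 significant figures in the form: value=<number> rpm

Convert throughput: Q = 206.7 kg/h = 206.7/3600 = 0.0574167 kg/s
t_res = M / Q_s = 2.28 ÷ 0.0574167 = 39.7097 s
D = 35.9 mm = 0.0359 m;  h = 6.57 mm = 0.00657 m
Allowable rise: ΔT_a = T_lim − T_in = 259.3 − 164.8 = 94.5 K
Invert ΔT = ηγ̇²t_res/(ρcp) for γ̇: γ̇_max² = ΔT_a ρ cp / (η t_res) = 94.5·1306·1859 / (4521·39.7097) = 1277.98 s⁻²
γ̇_max = √1277.98 = 35.7488 s⁻¹
Solve γ̇ = πDN/h for N: N_max = γ̇_max·h/(π·D) = 35.7488 × 0.00657 / (π × 0.0359) = 2.08249 rev/s = 124.949 rpm

value=124.9 rpm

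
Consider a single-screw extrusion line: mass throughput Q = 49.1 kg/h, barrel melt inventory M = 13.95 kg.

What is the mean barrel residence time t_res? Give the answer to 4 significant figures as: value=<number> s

Convert throughput: Q = 49.1 kg/h = 49.1/3600 = 0.0136389 kg/s
t_res = M / Q_s = 13.95 ÷ 0.0136389 = 1022.81 s

value=1023. s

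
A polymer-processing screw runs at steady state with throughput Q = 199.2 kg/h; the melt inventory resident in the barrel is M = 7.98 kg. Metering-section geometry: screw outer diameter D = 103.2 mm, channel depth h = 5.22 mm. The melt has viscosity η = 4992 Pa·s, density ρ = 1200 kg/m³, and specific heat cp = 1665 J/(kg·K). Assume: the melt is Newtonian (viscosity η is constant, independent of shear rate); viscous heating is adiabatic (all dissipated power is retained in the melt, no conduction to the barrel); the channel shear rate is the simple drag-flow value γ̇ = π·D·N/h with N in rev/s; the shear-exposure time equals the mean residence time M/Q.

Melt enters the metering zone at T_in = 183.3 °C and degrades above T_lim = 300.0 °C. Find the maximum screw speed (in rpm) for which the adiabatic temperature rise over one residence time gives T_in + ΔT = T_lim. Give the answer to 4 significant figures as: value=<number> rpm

Q_s = Q / 3600 = 199.2 / 3600 = 0.0553333 kg/s
Mean residence time: t_res = M/Q_s = 7.98 kg / 0.0553333 kg/s = 144.217 s
Convert to metres: D = 0.1032 m, h = 0.00522 m
ΔT_a = T_lim − T_in = 300.0 − 183.3 = 116.7 K
γ̇_max² = ΔT_a·ρ·cp/(η·t_res) = 116.7·1200·1665/(4992·144.217) = 323.874 s⁻²
γ̇_max = sqrt(323.874) = 17.9965 s⁻¹
N_max = γ̇_max·h / (π·D) = 17.9965 · 0.00522 / (π · 0.1032) = 0.289754 rev/s = 17.3852 rpm

value=17.39 rpm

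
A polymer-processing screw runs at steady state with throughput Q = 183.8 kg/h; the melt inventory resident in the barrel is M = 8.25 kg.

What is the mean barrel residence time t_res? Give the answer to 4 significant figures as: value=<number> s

Throughput in SI: Q_s = 183.8 kg/h ÷ 3600 s/h = 0.0510556 kg/s
t_res = M / Q_s = 8.25 / 0.0510556 = 161.589 s

value=161.6 s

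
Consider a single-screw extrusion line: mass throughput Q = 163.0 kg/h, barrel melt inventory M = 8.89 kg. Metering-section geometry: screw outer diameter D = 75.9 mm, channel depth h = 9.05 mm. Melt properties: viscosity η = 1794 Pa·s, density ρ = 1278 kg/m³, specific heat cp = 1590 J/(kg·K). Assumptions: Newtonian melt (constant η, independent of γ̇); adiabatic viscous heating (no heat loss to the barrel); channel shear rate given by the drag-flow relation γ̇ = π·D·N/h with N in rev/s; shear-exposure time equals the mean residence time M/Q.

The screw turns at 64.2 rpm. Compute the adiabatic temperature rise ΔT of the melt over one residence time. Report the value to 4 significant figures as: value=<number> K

Q_s = Q / 3600 = 163.0 / 3600 = 0.0452778 kg/s
Mean residence time: t_res = M/Q_s = 8.89 kg / 0.0452778 kg/s = 196.344 s
Geometry in metres: D = 75.9 mm → 0.0759 m, h = 9.05 mm → 0.00905 m; screw speed N = 64.2 rpm = 1.07 rev/s
Shear rate: γ̇ = πDN/h = π·0.0759·1.07/0.00905 = 28.1921 s⁻¹
ΔT = η·γ̇²·t_res/(ρ·cp) = [1794 × 28.1921² × 196.344] / [1278 × 1590] = 137.773 K

value=137.8 K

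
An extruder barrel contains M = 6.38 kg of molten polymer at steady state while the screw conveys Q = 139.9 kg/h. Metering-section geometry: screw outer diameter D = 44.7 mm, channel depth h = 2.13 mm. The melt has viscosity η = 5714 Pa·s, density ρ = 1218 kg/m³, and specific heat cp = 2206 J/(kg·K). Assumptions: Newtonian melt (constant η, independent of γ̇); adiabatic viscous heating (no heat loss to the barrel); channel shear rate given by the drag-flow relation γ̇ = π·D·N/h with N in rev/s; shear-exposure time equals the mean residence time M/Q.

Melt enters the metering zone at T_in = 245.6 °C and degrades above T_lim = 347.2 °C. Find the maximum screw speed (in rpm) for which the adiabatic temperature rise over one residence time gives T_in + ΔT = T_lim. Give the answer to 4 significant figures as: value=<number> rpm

value=15.52 rpm

Q_s = Q / 3600 = 139.9 / 3600 = 0.0388611 kg/s
t_res = M / Q_s = 6.38 / 0.0388611 = 164.174 s
Convert to metres: D = 0.0447 m, h = 0.00213 m
Allowable rise: ΔT_a = T_lim − T_in = 347.2 − 245.6 = 101.6 K
γ̇_max² = ΔT_a·ρ·cp/(η·t_res) = 101.6·1218·2206/(5714·164.174) = 291.005 s⁻²
Take the square root: γ̇_max = √(291.005) = 17.0589 s⁻¹
N_max = γ̇_max h / (πD) = 17.0589·0.00213/(π·0.0447) = 0.258745 rev/s → ×60 = 15.5247 rpm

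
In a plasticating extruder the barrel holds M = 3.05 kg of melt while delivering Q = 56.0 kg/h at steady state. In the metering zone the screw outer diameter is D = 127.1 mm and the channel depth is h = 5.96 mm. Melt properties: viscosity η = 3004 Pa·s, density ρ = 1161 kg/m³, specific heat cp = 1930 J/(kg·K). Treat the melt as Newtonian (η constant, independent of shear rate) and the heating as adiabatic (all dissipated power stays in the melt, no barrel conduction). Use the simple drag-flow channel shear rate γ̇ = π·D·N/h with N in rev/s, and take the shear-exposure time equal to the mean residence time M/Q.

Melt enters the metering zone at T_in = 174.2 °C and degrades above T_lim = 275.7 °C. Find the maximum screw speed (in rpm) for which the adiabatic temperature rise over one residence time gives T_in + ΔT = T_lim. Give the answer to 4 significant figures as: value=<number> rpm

Convert throughput: Q = 56.0 kg/h = 56.0/3600 = 0.0155556 kg/s
t_res = M / Q_s = 3.05 / 0.0155556 = 196.071 s
D = 127.1 mm = 0.1271 m;  h = 5.96 mm = 0.00596 m
ΔT_a = T_lim − T_in = 275.7 °C − 174.2 °C = 101.5 K
γ̇_max² = ΔT_a·ρ·cp/(η·t_res) = 101.5·1161·1930/(3004·196.071) = 386.137 s⁻²
Take the square root: γ̇_max = √(386.137) = 19.6504 s⁻¹
N_max = γ̇_max·h / (π·D) = 19.6504 · 0.00596 / (π · 0.1271) = 0.293306 rev/s = 17.5984 rpm

value=17.60 rpm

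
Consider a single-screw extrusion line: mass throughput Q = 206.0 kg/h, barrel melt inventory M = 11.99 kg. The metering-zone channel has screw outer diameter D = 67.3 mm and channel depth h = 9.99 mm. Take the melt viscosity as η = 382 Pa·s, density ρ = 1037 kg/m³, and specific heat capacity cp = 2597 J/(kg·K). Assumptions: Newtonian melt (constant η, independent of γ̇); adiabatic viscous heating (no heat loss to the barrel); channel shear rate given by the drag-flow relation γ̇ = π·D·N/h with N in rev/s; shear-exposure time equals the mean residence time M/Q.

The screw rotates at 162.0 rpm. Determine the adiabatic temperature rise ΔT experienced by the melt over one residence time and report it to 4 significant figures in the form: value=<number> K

value=97.05 K

Throughput in SI: Q_s = 206.0 kg/h ÷ 3600 s/h = 0.0572222 kg/s
t_res = M / Q_s = 11.99 ÷ 0.0572222 = 209.534 s
D = 67.3 mm = 0.0673 m;  h = 9.99 mm = 0.00999 m;  N = 162.0 rpm / 60 = 2.7 rev/s
γ̇ = π D N / h = (π)(0.0673)(2.7) / 0.00999 = 57.143 s⁻¹
ΔT = η·γ̇²·t_res/(ρ·cp) = [382 × 57.143² × 209.534] / [1037 × 2597] = 97.0496 K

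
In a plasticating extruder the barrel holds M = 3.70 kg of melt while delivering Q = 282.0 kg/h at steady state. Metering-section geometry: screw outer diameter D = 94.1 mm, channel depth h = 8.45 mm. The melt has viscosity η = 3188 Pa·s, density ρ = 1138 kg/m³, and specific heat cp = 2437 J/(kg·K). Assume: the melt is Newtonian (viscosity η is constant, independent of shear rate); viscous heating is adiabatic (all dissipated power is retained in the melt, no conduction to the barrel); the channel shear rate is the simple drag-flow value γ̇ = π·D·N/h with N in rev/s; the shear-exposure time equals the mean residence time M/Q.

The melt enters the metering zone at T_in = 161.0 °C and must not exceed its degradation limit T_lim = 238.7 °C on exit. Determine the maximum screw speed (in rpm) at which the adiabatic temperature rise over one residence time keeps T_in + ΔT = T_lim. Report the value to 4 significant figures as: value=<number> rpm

value=64.88 rpm

Throughput in SI: Q_s = 282.0 kg/h ÷ 3600 s/h = 0.0783333 kg/s
t_res = M / Q_s = 3.70 / 0.0783333 = 47.234 s
Convert to metres: D = 0.0941 m, h = 0.00845 m
ΔT_a = T_lim − T_in = 238.7 − 161.0 = 77.7 K
γ̇_max² = ΔT_a·ρ·cp/(η·t_res) = 77.7·1138·2437/(3188·47.234) = 1431.02 s⁻²
γ̇_max = √1431.02 = 37.8288 s⁻¹
N_max = γ̇_max h / (πD) = 37.8288·0.00845/(π·0.0941) = 1.08128 rev/s → ×60 = 64.8771 rpm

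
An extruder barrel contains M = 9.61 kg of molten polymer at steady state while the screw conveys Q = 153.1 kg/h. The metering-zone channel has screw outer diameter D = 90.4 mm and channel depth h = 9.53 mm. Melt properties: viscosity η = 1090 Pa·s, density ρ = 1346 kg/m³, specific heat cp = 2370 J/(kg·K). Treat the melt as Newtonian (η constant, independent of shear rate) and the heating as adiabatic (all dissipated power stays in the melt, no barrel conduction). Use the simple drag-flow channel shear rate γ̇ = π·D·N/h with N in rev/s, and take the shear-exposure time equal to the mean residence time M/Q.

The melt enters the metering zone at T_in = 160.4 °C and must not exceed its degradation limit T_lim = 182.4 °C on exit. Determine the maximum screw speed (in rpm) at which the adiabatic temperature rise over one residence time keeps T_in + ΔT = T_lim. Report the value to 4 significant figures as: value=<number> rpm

Q_s = Q / 3600 = 153.1 / 3600 = 0.0425278 kg/s
Mean residence time: t_res = M/Q_s = 9.61 kg / 0.0425278 kg/s = 225.97 s
Geometry in SI: D = 90.4 mm → 0.0904 m, h = 9.53 mm → 0.00953 m
Allowable rise: ΔT_a = T_lim − T_in = 182.4 − 160.4 = 22 K
Invert ΔT = ηγ̇²t_res/(ρcp) for γ̇: γ̇_max² = ΔT_a ρ cp / (η t_res) = 22·1346·2370 / (1090·225.97) = 284.93 s⁻²
γ̇_max = sqrt(284.93) = 16.8799 s⁻¹
Solve γ̇ = πDN/h for N: N_max = γ̇_max·h/(π·D) = 16.8799 × 0.00953 / (π × 0.0904) = 0.566427 rev/s = 33.9856 rpm

value=33.99 rpm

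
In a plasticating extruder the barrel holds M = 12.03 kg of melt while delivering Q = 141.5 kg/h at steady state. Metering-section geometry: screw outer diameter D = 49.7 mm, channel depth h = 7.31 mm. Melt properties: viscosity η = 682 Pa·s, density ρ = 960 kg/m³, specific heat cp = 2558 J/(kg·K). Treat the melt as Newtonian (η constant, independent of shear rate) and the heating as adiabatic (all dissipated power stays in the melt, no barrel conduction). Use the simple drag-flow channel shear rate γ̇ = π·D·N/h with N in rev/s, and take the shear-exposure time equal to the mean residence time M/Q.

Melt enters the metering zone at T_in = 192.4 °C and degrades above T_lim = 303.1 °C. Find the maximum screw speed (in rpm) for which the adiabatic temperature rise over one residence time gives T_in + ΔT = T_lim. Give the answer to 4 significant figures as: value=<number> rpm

value=101.4 rpm

Q_s = Q / 3600 = 141.5 / 3600 = 0.0393056 kg/s
Mean residence time: t_res = M/Q_s = 12.03 kg / 0.0393056 kg/s = 306.064 s
Convert to metres: D = 0.0497 m, h = 0.00731 m
ΔT_a = T_lim − T_in = 303.1 °C − 192.4 °C = 110.7 K
Invert ΔT = ηγ̇²t_res/(ρcp) for γ̇: γ̇_max² = ΔT_a ρ cp / (η t_res) = 110.7·960·2558 / (682·306.064) = 1302.34 s⁻²
γ̇_max = sqrt(1302.34) = 36.0879 s⁻¹
N_max = γ̇_max h / (πD) = 36.0879·0.00731/(π·0.0497) = 1.68956 rev/s → ×60 = 101.373 rpm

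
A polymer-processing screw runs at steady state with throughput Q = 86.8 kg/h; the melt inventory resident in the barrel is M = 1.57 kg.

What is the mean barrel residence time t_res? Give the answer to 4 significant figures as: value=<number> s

Throughput in SI: Q_s = 86.8 kg/h ÷ 3600 s/h = 0.0241111 kg/s
Mean residence time: t_res = M/Q_s = 1.57 kg / 0.0241111 kg/s = 65.1152 s

value=65.12 s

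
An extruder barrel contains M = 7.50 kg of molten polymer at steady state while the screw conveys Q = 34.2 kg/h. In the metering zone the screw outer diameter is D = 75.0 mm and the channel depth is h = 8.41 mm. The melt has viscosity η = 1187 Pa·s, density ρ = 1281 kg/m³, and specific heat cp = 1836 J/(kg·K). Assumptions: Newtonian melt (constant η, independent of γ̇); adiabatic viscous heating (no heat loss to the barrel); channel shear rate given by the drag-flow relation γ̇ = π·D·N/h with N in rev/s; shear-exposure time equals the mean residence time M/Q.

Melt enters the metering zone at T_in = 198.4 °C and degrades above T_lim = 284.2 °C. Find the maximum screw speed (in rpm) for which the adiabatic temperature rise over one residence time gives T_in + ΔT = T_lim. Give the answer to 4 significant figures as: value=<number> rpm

Q_s = Q / 3600 = 34.2 / 3600 = 0.0095 kg/s
t_res = M / Q_s = 7.50 / 0.0095 = 789.474 s
Geometry in SI: D = 75.0 mm → 0.075 m, h = 8.41 mm → 0.00841 m
ΔT_a = T_lim − T_in = 284.2 − 198.4 = 85.8 K
γ̇_max² = ΔT_a·ρ·cp / (η·t_res) = [85.8 × 1281 × 1836] / [1187 × 789.474] = 215.338 s⁻²
γ̇_max = sqrt(215.338) = 14.6744 s⁻¹
Solve γ̇ = πDN/h for N: N_max = γ̇_max·h/(π·D) = 14.6744 × 0.00841 / (π × 0.075) = 0.523776 rev/s = 31.4265 rpm

value=31.43 rpm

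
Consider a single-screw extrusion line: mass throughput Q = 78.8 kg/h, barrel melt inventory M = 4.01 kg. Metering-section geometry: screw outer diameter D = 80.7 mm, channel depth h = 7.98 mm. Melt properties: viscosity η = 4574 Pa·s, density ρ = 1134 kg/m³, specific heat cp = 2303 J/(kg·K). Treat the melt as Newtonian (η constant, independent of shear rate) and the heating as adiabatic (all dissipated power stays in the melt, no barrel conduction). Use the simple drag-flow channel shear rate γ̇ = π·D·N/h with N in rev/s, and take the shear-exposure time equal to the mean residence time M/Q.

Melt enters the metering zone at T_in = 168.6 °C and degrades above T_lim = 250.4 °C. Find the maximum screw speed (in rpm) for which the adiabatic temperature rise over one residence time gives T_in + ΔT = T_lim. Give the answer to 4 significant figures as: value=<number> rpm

Q_s = Q / 3600 = 78.8 / 3600 = 0.0218889 kg/s
t_res = M / Q_s = 4.01 / 0.0218889 = 183.198 s
Geometry in SI: D = 80.7 mm → 0.0807 m, h = 7.98 mm → 0.00798 m
ΔT_a = T_lim − T_in = 250.4 − 168.6 = 81.8 K
Invert ΔT = ηγ̇²t_res/(ρcp) for γ̇: γ̇_max² = ΔT_a ρ cp / (η t_res) = 81.8·1134·2303 / (4574·183.198) = 254.943 s⁻²
Take the square root: γ̇_max = √(254.943) = 15.9669 s⁻¹
N_max = γ̇_max·h / (π·D) = 15.9669 · 0.00798 / (π · 0.0807) = 0.502575 rev/s = 30.1545 rpm

value=30.15 rpm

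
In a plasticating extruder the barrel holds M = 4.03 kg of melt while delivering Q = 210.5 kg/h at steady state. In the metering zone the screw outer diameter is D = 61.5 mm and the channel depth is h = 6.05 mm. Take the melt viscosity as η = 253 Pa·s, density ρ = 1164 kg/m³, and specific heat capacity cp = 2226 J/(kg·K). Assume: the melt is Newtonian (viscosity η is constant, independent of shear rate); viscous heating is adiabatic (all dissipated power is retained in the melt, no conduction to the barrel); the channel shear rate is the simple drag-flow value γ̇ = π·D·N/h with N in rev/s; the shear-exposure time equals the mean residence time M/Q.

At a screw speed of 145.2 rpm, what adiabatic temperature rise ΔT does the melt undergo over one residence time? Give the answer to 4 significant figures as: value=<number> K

value=40.19 K

Throughput in SI: Q_s = 210.5 kg/h ÷ 3600 s/h = 0.0584722 kg/s
t_res = M / Q_s = 4.03 ÷ 0.0584722 = 68.9216 s
D = 61.5 mm = 0.0615 m;  h = 6.05 mm = 0.00605 m;  N = 145.2 rpm / 60 = 2.42 rev/s
γ̇ = π·D·N / h = π · 0.0615 · 2.42 / 0.00605 = 77.2832 s⁻¹
Adiabatic rise: ΔT = η γ̇² t_res / (ρ cp) = 253·(77.2832)²·68.9216 / (1164·2226) = 40.1946 K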